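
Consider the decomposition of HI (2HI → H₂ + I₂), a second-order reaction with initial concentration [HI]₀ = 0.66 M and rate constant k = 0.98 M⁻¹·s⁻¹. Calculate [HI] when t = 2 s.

0.2878 M

Step 1: For a second-order reaction: 1/[HI] = 1/[HI]₀ + kt
Step 2: 1/[HI] = 1/0.66 + 0.98 × 2
Step 3: 1/[HI] = 1.515 + 1.96 = 3.475
Step 4: [HI] = 1/3.475 = 0.2878 M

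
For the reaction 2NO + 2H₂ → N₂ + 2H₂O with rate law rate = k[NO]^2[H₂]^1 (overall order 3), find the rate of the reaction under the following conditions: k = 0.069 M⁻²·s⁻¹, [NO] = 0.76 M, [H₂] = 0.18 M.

0.007174 M/s

Step 1: The rate law is rate = k[NO]^2[H₂]^1, overall order = 2+1 = 3
Step 2: Substitute values: rate = 0.069 × (0.76)^2 × (0.18)^1
Step 3: rate = 0.069 × 0.5776 × 0.18 = 0.00717379 M/s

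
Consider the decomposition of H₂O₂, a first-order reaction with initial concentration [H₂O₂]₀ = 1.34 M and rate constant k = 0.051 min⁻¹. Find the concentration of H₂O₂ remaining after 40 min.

0.1742 M

Step 1: For a first-order reaction: [H₂O₂] = [H₂O₂]₀ × e^(-kt)
Step 2: [H₂O₂] = 1.34 × e^(-0.051 × 40)
Step 3: [H₂O₂] = 1.34 × e^(-2.04)
Step 4: [H₂O₂] = 1.34 × 0.130029 = 0.1742 M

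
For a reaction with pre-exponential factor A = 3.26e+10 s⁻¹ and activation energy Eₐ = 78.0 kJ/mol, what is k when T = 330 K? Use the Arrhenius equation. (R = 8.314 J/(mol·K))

1.47e-02 s⁻¹

Step 1: Use the Arrhenius equation: k = A × exp(-Eₐ/RT)
Step 2: Convert Eₐ to J/mol: 78.0 kJ/mol = 78000 J/mol
Step 3: Calculate the exponent: -Eₐ/(RT) = -78000/(8.314 × 330) = -28.42959
Step 4: k = 3.26e+10 × exp(-28.42959)
Step 5: k = 3.26e+10 × 4.49972e-13 = 1.4669e-02 s⁻¹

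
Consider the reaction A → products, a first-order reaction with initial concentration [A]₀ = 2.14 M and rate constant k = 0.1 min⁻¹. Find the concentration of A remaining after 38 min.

0.04787 M

Step 1: For a first-order reaction: [A] = [A]₀ × e^(-kt)
Step 2: [A] = 2.14 × e^(-0.1 × 38)
Step 3: [A] = 2.14 × e^(-3.8)
Step 4: [A] = 2.14 × 0.0223708 = 0.04787 M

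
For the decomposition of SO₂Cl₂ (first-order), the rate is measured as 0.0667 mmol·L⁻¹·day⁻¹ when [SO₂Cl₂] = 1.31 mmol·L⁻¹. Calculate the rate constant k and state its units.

0.05092 day⁻¹

Step 1: rate = k[SO₂Cl₂]^1, so k = rate / [SO₂Cl₂]^1.
Step 2: k = 0.0667 / (1.31)^1 = 0.0667 / 1.31.
Step 3: k = 0.05092 day⁻¹.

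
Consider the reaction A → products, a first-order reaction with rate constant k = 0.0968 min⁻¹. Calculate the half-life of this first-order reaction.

7.161 min

Step 1: For a first-order reaction, t₁/₂ = ln(2)/k
Step 2: t₁/₂ = ln(2)/0.0968
Step 3: t₁/₂ = 0.6931/0.0968 = 7.161 min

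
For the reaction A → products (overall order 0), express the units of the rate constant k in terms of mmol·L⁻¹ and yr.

mmol·L⁻¹·yr⁻¹

Step 1: For overall order n, rate = k × (concentration)^n.
Step 2: Rate has units mmol·L⁻¹·yr⁻¹; concentration term has units (mmol·L⁻¹)^0.
Step 3: k = rate / (concentration)^n, so units of k = (mmol·L⁻¹)^(1-0)·yr⁻¹ = mmol·L⁻¹·yr⁻¹.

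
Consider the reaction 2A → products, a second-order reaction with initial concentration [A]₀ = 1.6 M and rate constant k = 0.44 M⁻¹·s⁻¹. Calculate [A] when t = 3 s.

0.5141 M

Step 1: For a second-order reaction: 1/[A] = 1/[A]₀ + kt
Step 2: 1/[A] = 1/1.6 + 0.44 × 3
Step 3: 1/[A] = 0.625 + 1.32 = 1.945
Step 4: [A] = 1/1.945 = 0.5141 M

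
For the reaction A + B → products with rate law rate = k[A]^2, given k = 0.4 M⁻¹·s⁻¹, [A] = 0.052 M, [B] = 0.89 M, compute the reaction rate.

0.001082 M/s

Step 1: The rate law is rate = k[A]^2
Step 2: Note that the rate does not depend on [B] (zero order in B).
Step 3: rate = 0.4 × (0.052)^2 = 0.0010816 M/s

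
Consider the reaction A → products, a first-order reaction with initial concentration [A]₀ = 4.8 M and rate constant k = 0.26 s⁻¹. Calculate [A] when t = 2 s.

2.854 M

Step 1: For a first-order reaction: [A] = [A]₀ × e^(-kt)
Step 2: [A] = 4.8 × e^(-0.26 × 2)
Step 3: [A] = 4.8 × e^(-0.52)
Step 4: [A] = 4.8 × 0.594521 = 2.854 M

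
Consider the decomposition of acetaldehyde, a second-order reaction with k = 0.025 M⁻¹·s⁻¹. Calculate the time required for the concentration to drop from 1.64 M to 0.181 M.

196.6 s

Step 1: For second-order: t = (1/[CH₃CHO] - 1/[CH₃CHO]₀)/k
Step 2: t = (1/0.181 - 1/1.64)/0.025
Step 3: t = (5.525 - 0.6098)/0.025
Step 4: t = 4.915/0.025 = 196.6 s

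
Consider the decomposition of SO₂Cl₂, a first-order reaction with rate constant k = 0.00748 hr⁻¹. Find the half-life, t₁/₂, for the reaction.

92.67 hr

Step 1: For a first-order reaction, t₁/₂ = ln(2)/k
Step 2: t₁/₂ = ln(2)/0.00748
Step 3: t₁/₂ = 0.6931/0.00748 = 92.67 hr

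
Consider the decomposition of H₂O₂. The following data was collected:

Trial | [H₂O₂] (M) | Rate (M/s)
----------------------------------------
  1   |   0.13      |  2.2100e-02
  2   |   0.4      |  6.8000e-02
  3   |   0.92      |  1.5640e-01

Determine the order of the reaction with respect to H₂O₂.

first order (1)

Step 1: Compare trials to find order n where rate₂/rate₁ = ([H₂O₂]₂/[H₂O₂]₁)^n
Step 2: rate₂/rate₁ = 6.8000e-02/2.2100e-02 = 3.077
Step 3: [H₂O₂]₂/[H₂O₂]₁ = 0.4/0.13 = 3.077
Step 4: n = ln(3.077)/ln(3.077) = 1.00 ≈ 1
Step 5: The reaction is first order in H₂O₂.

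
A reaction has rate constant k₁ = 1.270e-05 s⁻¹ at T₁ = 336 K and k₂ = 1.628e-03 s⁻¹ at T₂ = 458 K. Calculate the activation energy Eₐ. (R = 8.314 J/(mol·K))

50.9 kJ/mol

Step 1: Use the two-temperature Arrhenius form: ln(k₂/k₁) = -Eₐ/R × (1/T₂ - 1/T₁)
Step 2: ln(k₂/k₁) = ln(1.628e-03/1.270e-05) = ln(128.189) = 4.85351
Step 3: 1/T₂ - 1/T₁ = 1/458 - 1/336 = -7.927844e-04 K⁻¹
Step 4: Eₐ = -R × ln(k₂/k₁) / (1/T₂ - 1/T₁) = -8.314 × 4.85351 / -7.927844e-04
Step 5: Eₐ = 5.0899e+04 J/mol = 50.9 kJ/mol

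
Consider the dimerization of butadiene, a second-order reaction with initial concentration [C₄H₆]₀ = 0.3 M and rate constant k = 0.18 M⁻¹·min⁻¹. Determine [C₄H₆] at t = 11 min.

0.1882 M

Step 1: For a second-order reaction: 1/[C₄H₆] = 1/[C₄H₆]₀ + kt
Step 2: 1/[C₄H₆] = 1/0.3 + 0.18 × 11
Step 3: 1/[C₄H₆] = 3.333 + 1.98 = 5.313
Step 4: [C₄H₆] = 1/5.313 = 0.1882 M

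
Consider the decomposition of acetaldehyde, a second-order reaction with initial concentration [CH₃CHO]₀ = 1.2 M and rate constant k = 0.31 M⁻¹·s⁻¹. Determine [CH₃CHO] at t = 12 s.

0.2196 M

Step 1: For a second-order reaction: 1/[CH₃CHO] = 1/[CH₃CHO]₀ + kt
Step 2: 1/[CH₃CHO] = 1/1.2 + 0.31 × 12
Step 3: 1/[CH₃CHO] = 0.8333 + 3.72 = 4.553
Step 4: [CH₃CHO] = 1/4.553 = 0.2196 M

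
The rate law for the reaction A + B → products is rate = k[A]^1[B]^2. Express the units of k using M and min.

M⁻²·min⁻¹

Step 1: Overall order = 1 + 2 = 3.
Step 2: rate has units M·min⁻¹; [A]^1[B]^2 has units M^3.
Step 3: k = rate/([A]^1[B]^2), so units of k = M^(1-3)·min⁻¹ = M⁻²·min⁻¹.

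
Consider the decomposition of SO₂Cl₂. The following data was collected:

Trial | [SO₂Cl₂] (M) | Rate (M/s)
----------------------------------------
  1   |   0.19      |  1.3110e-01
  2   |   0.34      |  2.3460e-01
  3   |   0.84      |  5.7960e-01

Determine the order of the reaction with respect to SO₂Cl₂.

first order (1)

Step 1: Compare trials to find order n where rate₂/rate₁ = ([SO₂Cl₂]₂/[SO₂Cl₂]₁)^n
Step 2: rate₂/rate₁ = 2.3460e-01/1.3110e-01 = 1.789
Step 3: [SO₂Cl₂]₂/[SO₂Cl₂]₁ = 0.34/0.19 = 1.789
Step 4: n = ln(1.789)/ln(1.789) = 1.00 ≈ 1
Step 5: The reaction is first order in SO₂Cl₂.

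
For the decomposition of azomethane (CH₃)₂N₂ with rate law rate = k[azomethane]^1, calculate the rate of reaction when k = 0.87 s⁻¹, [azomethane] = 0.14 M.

0.1218 M/s

Step 1: Identify the rate law: rate = k[azomethane]^1
Step 2: Substitute values: rate = 0.87 × (0.14)^1
Step 3: Calculate: rate = 0.87 × 0.14 = 0.1218 M/s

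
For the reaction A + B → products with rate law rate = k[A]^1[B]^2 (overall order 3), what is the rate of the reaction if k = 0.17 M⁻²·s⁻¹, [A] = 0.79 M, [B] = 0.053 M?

0.0003772 M/s

Step 1: The rate law is rate = k[A]^1[B]^2, overall order = 1+2 = 3
Step 2: Substitute values: rate = 0.17 × (0.79)^1 × (0.053)^2
Step 3: rate = 0.17 × 0.79 × 0.002809 = 0.000377249 M/s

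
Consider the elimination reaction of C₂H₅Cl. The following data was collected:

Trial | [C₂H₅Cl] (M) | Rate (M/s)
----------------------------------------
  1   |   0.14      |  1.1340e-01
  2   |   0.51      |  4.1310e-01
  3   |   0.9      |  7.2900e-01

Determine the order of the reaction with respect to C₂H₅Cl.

first order (1)

Step 1: Compare trials to find order n where rate₂/rate₁ = ([C₂H₅Cl]₂/[C₂H₅Cl]₁)^n
Step 2: rate₂/rate₁ = 4.1310e-01/1.1340e-01 = 3.643
Step 3: [C₂H₅Cl]₂/[C₂H₅Cl]₁ = 0.51/0.14 = 3.643
Step 4: n = ln(3.643)/ln(3.643) = 1.00 ≈ 1
Step 5: The reaction is first order in C₂H₅Cl.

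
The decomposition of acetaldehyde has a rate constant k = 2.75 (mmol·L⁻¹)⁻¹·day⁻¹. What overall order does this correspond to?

second order (2)

Step 1: The units of k for an nth-order reaction are (concentration)^(1-n)·(time)⁻¹.
Step 2: Here k has units (mmol·L⁻¹)⁻¹·day⁻¹, so the concentration exponent is -1.
Step 3: 1 - n = -1 ⇒ n = 2. The reaction is second order.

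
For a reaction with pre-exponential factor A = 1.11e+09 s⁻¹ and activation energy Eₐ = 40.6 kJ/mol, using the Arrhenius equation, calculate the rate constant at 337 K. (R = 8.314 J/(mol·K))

5.65e+02 s⁻¹

Step 1: Use the Arrhenius equation: k = A × exp(-Eₐ/RT)
Step 2: Convert Eₐ to J/mol: 40.6 kJ/mol = 40600 J/mol
Step 3: Calculate the exponent: -Eₐ/(RT) = -40600/(8.314 × 337) = -14.49059
Step 4: k = 1.11e+09 × exp(-14.49059)
Step 5: k = 1.11e+09 × 5.09116e-07 = 5.6512e+02 s⁻¹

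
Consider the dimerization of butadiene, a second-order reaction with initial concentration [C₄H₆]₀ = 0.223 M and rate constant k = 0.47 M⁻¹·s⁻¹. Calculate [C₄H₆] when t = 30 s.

0.05381 M

Step 1: For a second-order reaction: 1/[C₄H₆] = 1/[C₄H₆]₀ + kt
Step 2: 1/[C₄H₆] = 1/0.223 + 0.47 × 30
Step 3: 1/[C₄H₆] = 4.484 + 14.1 = 18.58
Step 4: [C₄H₆] = 1/18.58 = 0.05381 M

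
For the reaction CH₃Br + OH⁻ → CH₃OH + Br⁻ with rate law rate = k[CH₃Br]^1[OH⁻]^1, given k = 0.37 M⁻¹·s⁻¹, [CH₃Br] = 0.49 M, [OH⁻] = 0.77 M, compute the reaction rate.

0.1396 M/s

Step 1: The rate law is rate = k[CH₃Br]^1[OH⁻]^1
Step 2: Substitute: rate = 0.37 × (0.49)^1 × (0.77)^1
Step 3: rate = 0.37 × 0.49 × 0.77 = 0.139601 M/s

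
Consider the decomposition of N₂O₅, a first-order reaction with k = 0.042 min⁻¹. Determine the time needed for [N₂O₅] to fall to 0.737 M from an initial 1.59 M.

18.31 min

Step 1: For first-order: t = ln([N₂O₅]₀/[N₂O₅])/k
Step 2: t = ln(1.59/0.737)/0.042
Step 3: t = ln(2.157)/0.042
Step 4: t = 0.7689/0.042 = 18.31 min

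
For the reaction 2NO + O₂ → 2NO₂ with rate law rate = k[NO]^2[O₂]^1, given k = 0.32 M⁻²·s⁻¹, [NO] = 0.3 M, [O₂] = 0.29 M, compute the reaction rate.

0.008352 M/s

Step 1: The rate law is rate = k[NO]^2[O₂]^1
Step 2: Substitute: rate = 0.32 × (0.3)^2 × (0.29)^1
Step 3: rate = 0.32 × 0.09 × 0.29 = 0.008352 M/s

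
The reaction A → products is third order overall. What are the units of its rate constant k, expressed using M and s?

M⁻²·s⁻¹

Step 1: For overall order n, rate = k × (concentration)^n.
Step 2: Rate has units M·s⁻¹; concentration term has units M^3.
Step 3: k = rate / (concentration)^n, so units of k = M^(1-3)·s⁻¹ = M⁻²·s⁻¹.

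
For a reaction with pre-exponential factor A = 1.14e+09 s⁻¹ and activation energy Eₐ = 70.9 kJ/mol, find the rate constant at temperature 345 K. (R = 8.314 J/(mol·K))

2.10e-02 s⁻¹

Step 1: Use the Arrhenius equation: k = A × exp(-Eₐ/RT)
Step 2: Convert Eₐ to J/mol: 70.9 kJ/mol = 70900 J/mol
Step 3: Calculate the exponent: -Eₐ/(RT) = -70900/(8.314 × 345) = -24.71822
Step 4: k = 1.14e+09 × exp(-24.71822)
Step 5: k = 1.14e+09 × 1.84083e-11 = 2.0985e-02 s⁻¹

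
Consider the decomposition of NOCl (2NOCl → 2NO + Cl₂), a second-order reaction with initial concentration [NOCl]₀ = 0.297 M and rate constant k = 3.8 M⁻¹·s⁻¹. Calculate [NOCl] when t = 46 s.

0.005613 M

Step 1: For a second-order reaction: 1/[NOCl] = 1/[NOCl]₀ + kt
Step 2: 1/[NOCl] = 1/0.297 + 3.8 × 46
Step 3: 1/[NOCl] = 3.367 + 174.8 = 178.2
Step 4: [NOCl] = 1/178.2 = 0.005613 M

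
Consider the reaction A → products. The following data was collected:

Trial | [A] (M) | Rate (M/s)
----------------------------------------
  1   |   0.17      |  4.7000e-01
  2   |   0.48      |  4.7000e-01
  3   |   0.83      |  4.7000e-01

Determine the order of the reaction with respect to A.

zeroth order (0)

Step 1: Compare trials - when concentration changes, rate stays constant.
Step 2: rate₂/rate₁ = 4.7000e-01/4.7000e-01 = 1
Step 3: [A]₂/[A]₁ = 0.48/0.17 = 2.824
Step 4: Since rate ratio ≈ (conc ratio)^0, the reaction is zeroth order.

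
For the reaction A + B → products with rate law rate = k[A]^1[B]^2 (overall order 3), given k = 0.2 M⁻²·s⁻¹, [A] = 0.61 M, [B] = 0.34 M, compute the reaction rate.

0.0141 M/s

Step 1: The rate law is rate = k[A]^1[B]^2, overall order = 1+2 = 3
Step 2: Substitute values: rate = 0.2 × (0.61)^1 × (0.34)^2
Step 3: rate = 0.2 × 0.61 × 0.1156 = 0.0141032 M/s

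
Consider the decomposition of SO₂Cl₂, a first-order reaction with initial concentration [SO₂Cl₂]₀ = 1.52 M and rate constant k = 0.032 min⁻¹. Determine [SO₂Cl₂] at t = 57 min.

0.2453 M

Step 1: For a first-order reaction: [SO₂Cl₂] = [SO₂Cl₂]₀ × e^(-kt)
Step 2: [SO₂Cl₂] = 1.52 × e^(-0.032 × 57)
Step 3: [SO₂Cl₂] = 1.52 × e^(-1.824)
Step 4: [SO₂Cl₂] = 1.52 × 0.161379 = 0.2453 M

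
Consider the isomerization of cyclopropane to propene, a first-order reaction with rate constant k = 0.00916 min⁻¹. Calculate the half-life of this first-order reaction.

75.67 min

Step 1: For a first-order reaction, t₁/₂ = ln(2)/k
Step 2: t₁/₂ = ln(2)/0.00916
Step 3: t₁/₂ = 0.6931/0.00916 = 75.67 min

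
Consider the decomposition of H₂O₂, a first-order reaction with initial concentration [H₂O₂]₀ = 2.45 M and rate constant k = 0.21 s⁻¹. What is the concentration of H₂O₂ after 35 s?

0.001574 M

Step 1: For a first-order reaction: [H₂O₂] = [H₂O₂]₀ × e^(-kt)
Step 2: [H₂O₂] = 2.45 × e^(-0.21 × 35)
Step 3: [H₂O₂] = 2.45 × e^(-7.35)
Step 4: [H₂O₂] = 2.45 × 0.000642592 = 0.001574 M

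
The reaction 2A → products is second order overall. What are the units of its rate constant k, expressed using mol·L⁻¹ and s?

(mol·L⁻¹)⁻¹·s⁻¹

Step 1: For overall order n, rate = k × (concentration)^n.
Step 2: Rate has units mol·L⁻¹·s⁻¹; concentration term has units (mol·L⁻¹)^2.
Step 3: k = rate / (concentration)^n, so units of k = (mol·L⁻¹)^(1-2)·s⁻¹ = (mol·L⁻¹)⁻¹·s⁻¹.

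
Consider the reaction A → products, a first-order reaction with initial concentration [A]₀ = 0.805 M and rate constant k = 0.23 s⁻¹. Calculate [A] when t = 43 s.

4.08e-05 M

Step 1: For a first-order reaction: [A] = [A]₀ × e^(-kt)
Step 2: [A] = 0.805 × e^(-0.23 × 43)
Step 3: [A] = 0.805 × e^(-9.89)
Step 4: [A] = 0.805 × 5.06789e-05 = 4.08e-05 M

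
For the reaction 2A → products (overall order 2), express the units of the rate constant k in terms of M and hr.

M⁻¹·hr⁻¹

Step 1: For overall order n, rate = k × (concentration)^n.
Step 2: Rate has units M·hr⁻¹; concentration term has units M^2.
Step 3: k = rate / (concentration)^n, so units of k = M^(1-2)·hr⁻¹ = M⁻¹·hr⁻¹.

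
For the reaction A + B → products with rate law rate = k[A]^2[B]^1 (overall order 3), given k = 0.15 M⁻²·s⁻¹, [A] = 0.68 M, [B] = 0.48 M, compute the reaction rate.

0.03329 M/s

Step 1: The rate law is rate = k[A]^2[B]^1, overall order = 2+1 = 3
Step 2: Substitute values: rate = 0.15 × (0.68)^2 × (0.48)^1
Step 3: rate = 0.15 × 0.4624 × 0.48 = 0.0332928 M/s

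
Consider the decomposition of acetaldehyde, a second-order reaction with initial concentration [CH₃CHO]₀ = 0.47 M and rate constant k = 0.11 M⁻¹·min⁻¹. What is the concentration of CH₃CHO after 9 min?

0.3208 M

Step 1: For a second-order reaction: 1/[CH₃CHO] = 1/[CH₃CHO]₀ + kt
Step 2: 1/[CH₃CHO] = 1/0.47 + 0.11 × 9
Step 3: 1/[CH₃CHO] = 2.128 + 0.99 = 3.118
Step 4: [CH₃CHO] = 1/3.118 = 0.3208 M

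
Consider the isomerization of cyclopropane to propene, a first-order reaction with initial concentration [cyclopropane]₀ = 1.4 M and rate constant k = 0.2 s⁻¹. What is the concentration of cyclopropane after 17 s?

0.04672 M

Step 1: For a first-order reaction: [cyclopropane] = [cyclopropane]₀ × e^(-kt)
Step 2: [cyclopropane] = 1.4 × e^(-0.2 × 17)
Step 3: [cyclopropane] = 1.4 × e^(-3.4)
Step 4: [cyclopropane] = 1.4 × 0.0333733 = 0.04672 M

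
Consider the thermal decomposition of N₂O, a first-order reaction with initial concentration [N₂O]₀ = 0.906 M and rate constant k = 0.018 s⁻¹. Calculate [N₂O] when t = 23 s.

0.5989 M

Step 1: For a first-order reaction: [N₂O] = [N₂O]₀ × e^(-kt)
Step 2: [N₂O] = 0.906 × e^(-0.018 × 23)
Step 3: [N₂O] = 0.906 × e^(-0.414)
Step 4: [N₂O] = 0.906 × 0.661001 = 0.5989 M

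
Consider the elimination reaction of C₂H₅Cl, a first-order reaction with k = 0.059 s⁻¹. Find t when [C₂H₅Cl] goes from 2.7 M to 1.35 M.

11.75 s

Step 1: For first-order: t = ln([C₂H₅Cl]₀/[C₂H₅Cl])/k
Step 2: t = ln(2.7/1.35)/0.059
Step 3: t = ln(2)/0.059
Step 4: t = 0.6931/0.059 = 11.75 s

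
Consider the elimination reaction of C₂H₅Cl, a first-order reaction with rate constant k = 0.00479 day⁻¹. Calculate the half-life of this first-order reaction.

144.7 day

Step 1: For a first-order reaction, t₁/₂ = ln(2)/k
Step 2: t₁/₂ = ln(2)/0.00479
Step 3: t₁/₂ = 0.6931/0.00479 = 144.7 day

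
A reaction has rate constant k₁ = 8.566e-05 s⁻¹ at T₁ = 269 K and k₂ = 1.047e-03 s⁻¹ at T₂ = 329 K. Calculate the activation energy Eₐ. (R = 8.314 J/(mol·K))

30.7 kJ/mol

Step 1: Use the two-temperature Arrhenius form: ln(k₂/k₁) = -Eₐ/R × (1/T₂ - 1/T₁)
Step 2: ln(k₂/k₁) = ln(1.047e-03/8.566e-05) = ln(12.2227) = 2.5033
Step 3: 1/T₂ - 1/T₁ = 1/329 - 1/269 = -6.779584e-04 K⁻¹
Step 4: Eₐ = -R × ln(k₂/k₁) / (1/T₂ - 1/T₁) = -8.314 × 2.5033 / -6.779584e-04
Step 5: Eₐ = 3.0699e+04 J/mol = 30.7 kJ/mol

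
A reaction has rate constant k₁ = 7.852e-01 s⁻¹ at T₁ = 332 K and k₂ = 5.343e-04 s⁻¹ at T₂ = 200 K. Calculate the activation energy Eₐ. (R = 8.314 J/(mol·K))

30.5 kJ/mol

Step 1: Use the two-temperature Arrhenius form: ln(k₂/k₁) = -Eₐ/R × (1/T₂ - 1/T₁)
Step 2: ln(k₂/k₁) = ln(5.343e-04/7.852e-01) = ln(0.000680464) = -7.29274
Step 3: 1/T₂ - 1/T₁ = 1/200 - 1/332 = 1.987952e-03 K⁻¹
Step 4: Eₐ = -R × ln(k₂/k₁) / (1/T₂ - 1/T₁) = -8.314 × -7.29274 / 1.987952e-03
Step 5: Eₐ = 3.0500e+04 J/mol = 30.5 kJ/mol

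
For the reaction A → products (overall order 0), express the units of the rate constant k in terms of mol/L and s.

mol/L·s⁻¹

Step 1: For overall order n, rate = k × (concentration)^n.
Step 2: Rate has units mol/L·s⁻¹; concentration term has units (mol/L)^0.
Step 3: k = rate / (concentration)^n, so units of k = (mol/L)^(1-0)·s⁻¹ = mol/L·s⁻¹.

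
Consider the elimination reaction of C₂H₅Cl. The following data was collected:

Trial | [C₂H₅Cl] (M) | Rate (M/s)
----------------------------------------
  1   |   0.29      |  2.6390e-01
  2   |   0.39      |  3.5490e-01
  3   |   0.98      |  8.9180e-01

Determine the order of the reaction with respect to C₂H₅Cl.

first order (1)

Step 1: Compare trials to find order n where rate₂/rate₁ = ([C₂H₅Cl]₂/[C₂H₅Cl]₁)^n
Step 2: rate₂/rate₁ = 3.5490e-01/2.6390e-01 = 1.345
Step 3: [C₂H₅Cl]₂/[C₂H₅Cl]₁ = 0.39/0.29 = 1.345
Step 4: n = ln(1.345)/ln(1.345) = 1.00 ≈ 1
Step 5: The reaction is first order in C₂H₅Cl.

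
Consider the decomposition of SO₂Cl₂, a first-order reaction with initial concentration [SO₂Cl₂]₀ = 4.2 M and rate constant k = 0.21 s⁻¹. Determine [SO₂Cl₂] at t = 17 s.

0.1183 M

Step 1: For a first-order reaction: [SO₂Cl₂] = [SO₂Cl₂]₀ × e^(-kt)
Step 2: [SO₂Cl₂] = 4.2 × e^(-0.21 × 17)
Step 3: [SO₂Cl₂] = 4.2 × e^(-3.57)
Step 4: [SO₂Cl₂] = 4.2 × 0.0281559 = 0.1183 M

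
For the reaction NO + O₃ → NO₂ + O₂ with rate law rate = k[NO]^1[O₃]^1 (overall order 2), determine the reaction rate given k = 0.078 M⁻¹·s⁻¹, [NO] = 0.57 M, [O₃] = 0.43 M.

0.01912 M/s

Step 1: The rate law is rate = k[NO]^1[O₃]^1, overall order = 1+1 = 2
Step 2: Substitute values: rate = 0.078 × (0.57)^1 × (0.43)^1
Step 3: rate = 0.078 × 0.57 × 0.43 = 0.0191178 M/s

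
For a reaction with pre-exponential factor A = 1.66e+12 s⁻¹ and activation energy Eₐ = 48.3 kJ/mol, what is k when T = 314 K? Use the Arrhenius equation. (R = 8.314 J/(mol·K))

1.53e+04 s⁻¹

Step 1: Use the Arrhenius equation: k = A × exp(-Eₐ/RT)
Step 2: Convert Eₐ to J/mol: 48.3 kJ/mol = 48300 J/mol
Step 3: Calculate the exponent: -Eₐ/(RT) = -48300/(8.314 × 314) = -18.50152
Step 4: k = 1.66e+12 × exp(-18.50152)
Step 5: k = 1.66e+12 × 9.22342e-09 = 1.5311e+04 s⁻¹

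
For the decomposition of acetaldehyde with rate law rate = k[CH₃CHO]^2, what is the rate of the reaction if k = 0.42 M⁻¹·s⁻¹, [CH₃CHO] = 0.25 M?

0.02625 M/s

Step 1: Identify the rate law: rate = k[CH₃CHO]^2
Step 2: Substitute values: rate = 0.42 × (0.25)^2
Step 3: Calculate: rate = 0.42 × 0.0625 = 0.02625 M/s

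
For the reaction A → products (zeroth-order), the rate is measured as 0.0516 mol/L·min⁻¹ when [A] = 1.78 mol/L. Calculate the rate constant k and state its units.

0.0516 mol/L·min⁻¹

Step 1: For a zeroth-order reaction, rate = k (independent of concentration).
Step 2: k = rate = 0.0516 mol/L·min⁻¹.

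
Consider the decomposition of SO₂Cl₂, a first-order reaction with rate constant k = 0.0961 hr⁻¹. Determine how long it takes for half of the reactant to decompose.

7.213 hr

Step 1: For a first-order reaction, t₁/₂ = ln(2)/k
Step 2: t₁/₂ = ln(2)/0.0961
Step 3: t₁/₂ = 0.6931/0.0961 = 7.213 hr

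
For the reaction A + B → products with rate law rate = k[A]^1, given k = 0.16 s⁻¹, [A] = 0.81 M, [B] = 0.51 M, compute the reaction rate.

0.1296 M/s

Step 1: The rate law is rate = k[A]^1
Step 2: Note that the rate does not depend on [B] (zero order in B).
Step 3: rate = 0.16 × (0.81)^1 = 0.1296 M/s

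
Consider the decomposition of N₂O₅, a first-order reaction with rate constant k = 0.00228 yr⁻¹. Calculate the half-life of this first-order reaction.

304 yr

Step 1: For a first-order reaction, t₁/₂ = ln(2)/k
Step 2: t₁/₂ = ln(2)/0.00228
Step 3: t₁/₂ = 0.6931/0.00228 = 304 yr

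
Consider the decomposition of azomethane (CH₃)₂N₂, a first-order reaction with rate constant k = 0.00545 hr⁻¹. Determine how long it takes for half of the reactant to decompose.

127.2 hr

Step 1: For a first-order reaction, t₁/₂ = ln(2)/k
Step 2: t₁/₂ = ln(2)/0.00545
Step 3: t₁/₂ = 0.6931/0.00545 = 127.2 hr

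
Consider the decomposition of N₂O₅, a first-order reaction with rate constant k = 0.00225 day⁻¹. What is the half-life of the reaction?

308.1 day

Step 1: For a first-order reaction, t₁/₂ = ln(2)/k
Step 2: t₁/₂ = ln(2)/0.00225
Step 3: t₁/₂ = 0.6931/0.00225 = 308.1 day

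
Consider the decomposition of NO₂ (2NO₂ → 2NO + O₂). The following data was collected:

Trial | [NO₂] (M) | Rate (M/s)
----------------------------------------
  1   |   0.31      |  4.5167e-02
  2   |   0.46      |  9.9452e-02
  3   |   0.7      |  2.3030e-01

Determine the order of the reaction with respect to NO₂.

second order (2)

Step 1: Compare trials to find order n where rate₂/rate₁ = ([NO₂]₂/[NO₂]₁)^n
Step 2: rate₂/rate₁ = 9.9452e-02/4.5167e-02 = 2.202
Step 3: [NO₂]₂/[NO₂]₁ = 0.46/0.31 = 1.484
Step 4: n = ln(2.202)/ln(1.484) = 2.00 ≈ 2
Step 5: The reaction is second order in NO₂.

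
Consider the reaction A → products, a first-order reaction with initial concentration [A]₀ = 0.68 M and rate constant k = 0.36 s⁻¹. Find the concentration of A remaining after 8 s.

0.03817 M

Step 1: For a first-order reaction: [A] = [A]₀ × e^(-kt)
Step 2: [A] = 0.68 × e^(-0.36 × 8)
Step 3: [A] = 0.68 × e^(-2.88)
Step 4: [A] = 0.68 × 0.0561348 = 0.03817 M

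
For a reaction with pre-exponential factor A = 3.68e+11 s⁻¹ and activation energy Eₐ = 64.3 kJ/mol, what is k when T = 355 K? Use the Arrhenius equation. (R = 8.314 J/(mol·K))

1.27e+02 s⁻¹

Step 1: Use the Arrhenius equation: k = A × exp(-Eₐ/RT)
Step 2: Convert Eₐ to J/mol: 64.3 kJ/mol = 64300 J/mol
Step 3: Calculate the exponent: -Eₐ/(RT) = -64300/(8.314 × 355) = -21.78575
Step 4: k = 3.68e+11 × exp(-21.78575)
Step 5: k = 3.68e+11 × 3.45596e-10 = 1.2718e+02 s⁻¹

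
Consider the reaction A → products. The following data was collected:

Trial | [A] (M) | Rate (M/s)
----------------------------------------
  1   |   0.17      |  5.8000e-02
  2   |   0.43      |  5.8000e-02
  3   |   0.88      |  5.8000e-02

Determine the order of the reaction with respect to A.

zeroth order (0)

Step 1: Compare trials - when concentration changes, rate stays constant.
Step 2: rate₂/rate₁ = 5.8000e-02/5.8000e-02 = 1
Step 3: [A]₂/[A]₁ = 0.43/0.17 = 2.529
Step 4: Since rate ratio ≈ (conc ratio)^0, the reaction is zeroth order.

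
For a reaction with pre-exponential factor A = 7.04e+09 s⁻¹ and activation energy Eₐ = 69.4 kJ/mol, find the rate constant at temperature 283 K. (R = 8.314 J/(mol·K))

1.09e-03 s⁻¹

Step 1: Use the Arrhenius equation: k = A × exp(-Eₐ/RT)
Step 2: Convert Eₐ to J/mol: 69.4 kJ/mol = 69400 J/mol
Step 3: Calculate the exponent: -Eₐ/(RT) = -69400/(8.314 × 283) = -29.49599
Step 4: k = 7.04e+09 × exp(-29.49599)
Step 5: k = 7.04e+09 × 1.54901e-13 = 1.0905e-03 s⁻¹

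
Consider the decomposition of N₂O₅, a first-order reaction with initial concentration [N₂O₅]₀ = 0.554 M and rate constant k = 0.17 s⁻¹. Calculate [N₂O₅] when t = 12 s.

0.07204 M

Step 1: For a first-order reaction: [N₂O₅] = [N₂O₅]₀ × e^(-kt)
Step 2: [N₂O₅] = 0.554 × e^(-0.17 × 12)
Step 3: [N₂O₅] = 0.554 × e^(-2.04)
Step 4: [N₂O₅] = 0.554 × 0.130029 = 0.07204 M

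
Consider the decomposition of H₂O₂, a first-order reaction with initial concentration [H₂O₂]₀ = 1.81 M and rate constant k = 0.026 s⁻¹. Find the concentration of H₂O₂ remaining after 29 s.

0.8516 M

Step 1: For a first-order reaction: [H₂O₂] = [H₂O₂]₀ × e^(-kt)
Step 2: [H₂O₂] = 1.81 × e^(-0.026 × 29)
Step 3: [H₂O₂] = 1.81 × e^(-0.754)
Step 4: [H₂O₂] = 1.81 × 0.470481 = 0.8516 M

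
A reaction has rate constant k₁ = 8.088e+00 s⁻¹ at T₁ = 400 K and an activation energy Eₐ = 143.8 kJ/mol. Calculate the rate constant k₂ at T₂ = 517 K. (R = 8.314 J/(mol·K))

1.438e+05 s⁻¹

Step 1: Use the two-temperature Arrhenius form: ln(k₂/k₁) = -Eₐ/R × (1/T₂ - 1/T₁)
Step 2: Convert Eₐ to J/mol: 143.8 kJ/mol = 143800 J/mol
Step 3: 1/T₂ - 1/T₁ = 1/517 - 1/400 = -5.657640e-04 K⁻¹
Step 4: ln(k₂/k₁) = -143800/8.314 × -5.657640e-04 = 9.78553
Step 5: k₂ = k₁ × exp(9.78553) = 8.088e+00 × 1.77747e+04 = 1.438e+05 s⁻¹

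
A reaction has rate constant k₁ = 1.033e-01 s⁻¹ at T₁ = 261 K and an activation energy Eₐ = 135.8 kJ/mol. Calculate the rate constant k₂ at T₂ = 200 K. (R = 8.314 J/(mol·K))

5.303e-10 s⁻¹

Step 1: Use the two-temperature Arrhenius form: ln(k₂/k₁) = -Eₐ/R × (1/T₂ - 1/T₁)
Step 2: Convert Eₐ to J/mol: 135.8 kJ/mol = 135800 J/mol
Step 3: 1/T₂ - 1/T₁ = 1/200 - 1/261 = 1.168582e-03 K⁻¹
Step 4: ln(k₂/k₁) = -135800/8.314 × 1.168582e-03 = -19.08750
Step 5: k₂ = k₁ × exp(-19.08750) = 1.033e-01 × 5.13339e-09 = 5.303e-10 s⁻¹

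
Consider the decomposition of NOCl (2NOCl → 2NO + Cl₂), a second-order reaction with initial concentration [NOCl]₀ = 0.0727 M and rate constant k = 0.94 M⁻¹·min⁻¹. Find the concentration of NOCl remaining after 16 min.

0.03473 M

Step 1: For a second-order reaction: 1/[NOCl] = 1/[NOCl]₀ + kt
Step 2: 1/[NOCl] = 1/0.0727 + 0.94 × 16
Step 3: 1/[NOCl] = 13.76 + 15.04 = 28.8
Step 4: [NOCl] = 1/28.8 = 0.03473 M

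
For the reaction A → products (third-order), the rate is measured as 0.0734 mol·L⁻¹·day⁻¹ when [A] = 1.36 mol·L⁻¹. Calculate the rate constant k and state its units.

0.02918 (mol·L⁻¹)⁻²·day⁻¹

Step 1: rate = k[A]^3, so k = rate / [A]^3.
Step 2: k = 0.0734 / (1.36)^3 = 0.0734 / 2.515.
Step 3: k = 0.02918 (mol·L⁻¹)⁻²·day⁻¹.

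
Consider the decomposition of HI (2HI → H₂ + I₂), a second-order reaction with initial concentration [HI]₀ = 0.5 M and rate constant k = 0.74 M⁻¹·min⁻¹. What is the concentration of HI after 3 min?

0.237 M

Step 1: For a second-order reaction: 1/[HI] = 1/[HI]₀ + kt
Step 2: 1/[HI] = 1/0.5 + 0.74 × 3
Step 3: 1/[HI] = 2 + 2.22 = 4.22
Step 4: [HI] = 1/4.22 = 0.237 M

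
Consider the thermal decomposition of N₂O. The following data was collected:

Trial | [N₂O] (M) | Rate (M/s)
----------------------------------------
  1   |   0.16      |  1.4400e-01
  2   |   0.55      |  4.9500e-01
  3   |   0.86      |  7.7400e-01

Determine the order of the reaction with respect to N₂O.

first order (1)

Step 1: Compare trials to find order n where rate₂/rate₁ = ([N₂O]₂/[N₂O]₁)^n
Step 2: rate₂/rate₁ = 4.9500e-01/1.4400e-01 = 3.438
Step 3: [N₂O]₂/[N₂O]₁ = 0.55/0.16 = 3.438
Step 4: n = ln(3.438)/ln(3.438) = 1.00 ≈ 1
Step 5: The reaction is first order in N₂O.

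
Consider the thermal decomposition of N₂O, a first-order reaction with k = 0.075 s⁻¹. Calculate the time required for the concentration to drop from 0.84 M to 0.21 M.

18.48 s

Step 1: For first-order: t = ln([N₂O]₀/[N₂O])/k
Step 2: t = ln(0.84/0.21)/0.075
Step 3: t = ln(4)/0.075
Step 4: t = 1.386/0.075 = 18.48 s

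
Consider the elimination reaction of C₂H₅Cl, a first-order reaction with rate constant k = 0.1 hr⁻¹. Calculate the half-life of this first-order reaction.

6.931 hr

Step 1: For a first-order reaction, t₁/₂ = ln(2)/k
Step 2: t₁/₂ = ln(2)/0.1
Step 3: t₁/₂ = 0.6931/0.1 = 6.931 hr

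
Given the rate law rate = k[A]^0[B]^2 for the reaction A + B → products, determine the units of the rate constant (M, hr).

M⁻¹·hr⁻¹

Step 1: Overall order = 0 + 2 = 2.
Step 2: rate has units M·hr⁻¹; [A]^0[B]^2 has units M^2.
Step 3: k = rate/([A]^0[B]^2), so units of k = M^(1-2)·hr⁻¹ = M⁻¹·hr⁻¹.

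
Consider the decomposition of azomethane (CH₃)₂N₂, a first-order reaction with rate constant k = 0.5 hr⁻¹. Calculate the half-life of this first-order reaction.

1.386 hr

Step 1: For a first-order reaction, t₁/₂ = ln(2)/k
Step 2: t₁/₂ = ln(2)/0.5
Step 3: t₁/₂ = 0.6931/0.5 = 1.386 hr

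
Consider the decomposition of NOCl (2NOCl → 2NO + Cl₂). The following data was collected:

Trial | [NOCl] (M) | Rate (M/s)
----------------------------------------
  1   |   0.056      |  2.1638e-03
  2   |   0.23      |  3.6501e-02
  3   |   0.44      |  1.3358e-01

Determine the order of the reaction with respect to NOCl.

second order (2)

Step 1: Compare trials to find order n where rate₂/rate₁ = ([NOCl]₂/[NOCl]₁)^n
Step 2: rate₂/rate₁ = 3.6501e-02/2.1638e-03 = 16.87
Step 3: [NOCl]₂/[NOCl]₁ = 0.23/0.056 = 4.107
Step 4: n = ln(16.87)/ln(4.107) = 2.00 ≈ 2
Step 5: The reaction is second order in NOCl.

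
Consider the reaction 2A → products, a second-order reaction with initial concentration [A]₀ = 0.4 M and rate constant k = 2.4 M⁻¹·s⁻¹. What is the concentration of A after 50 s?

0.008163 M

Step 1: For a second-order reaction: 1/[A] = 1/[A]₀ + kt
Step 2: 1/[A] = 1/0.4 + 2.4 × 50
Step 3: 1/[A] = 2.5 + 120 = 122.5
Step 4: [A] = 1/122.5 = 0.008163 M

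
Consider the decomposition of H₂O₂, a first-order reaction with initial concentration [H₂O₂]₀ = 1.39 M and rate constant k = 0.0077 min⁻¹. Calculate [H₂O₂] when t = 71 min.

0.8046 M

Step 1: For a first-order reaction: [H₂O₂] = [H₂O₂]₀ × e^(-kt)
Step 2: [H₂O₂] = 1.39 × e^(-0.0077 × 71)
Step 3: [H₂O₂] = 1.39 × e^(-0.5467)
Step 4: [H₂O₂] = 1.39 × 0.578857 = 0.8046 M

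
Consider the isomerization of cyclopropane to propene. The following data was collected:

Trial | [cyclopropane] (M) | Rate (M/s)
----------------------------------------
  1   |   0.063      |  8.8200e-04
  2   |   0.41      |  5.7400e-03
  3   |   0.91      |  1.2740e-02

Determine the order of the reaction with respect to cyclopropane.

first order (1)

Step 1: Compare trials to find order n where rate₂/rate₁ = ([cyclopropane]₂/[cyclopropane]₁)^n
Step 2: rate₂/rate₁ = 5.7400e-03/8.8200e-04 = 6.508
Step 3: [cyclopropane]₂/[cyclopropane]₁ = 0.41/0.063 = 6.508
Step 4: n = ln(6.508)/ln(6.508) = 1.00 ≈ 1
Step 5: The reaction is first order in cyclopropane.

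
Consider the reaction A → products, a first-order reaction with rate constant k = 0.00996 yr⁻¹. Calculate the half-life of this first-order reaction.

69.59 yr

Step 1: For a first-order reaction, t₁/₂ = ln(2)/k
Step 2: t₁/₂ = ln(2)/0.00996
Step 3: t₁/₂ = 0.6931/0.00996 = 69.59 yr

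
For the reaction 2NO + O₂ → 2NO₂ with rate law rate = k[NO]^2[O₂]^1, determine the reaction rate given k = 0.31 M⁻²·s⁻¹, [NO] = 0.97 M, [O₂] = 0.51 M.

0.1488 M/s

Step 1: The rate law is rate = k[NO]^2[O₂]^1
Step 2: Substitute: rate = 0.31 × (0.97)^2 × (0.51)^1
Step 3: rate = 0.31 × 0.9409 × 0.51 = 0.148756 M/s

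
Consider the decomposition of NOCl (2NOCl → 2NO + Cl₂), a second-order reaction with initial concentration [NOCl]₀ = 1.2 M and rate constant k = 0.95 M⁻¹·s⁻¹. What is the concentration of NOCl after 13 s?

0.07585 M

Step 1: For a second-order reaction: 1/[NOCl] = 1/[NOCl]₀ + kt
Step 2: 1/[NOCl] = 1/1.2 + 0.95 × 13
Step 3: 1/[NOCl] = 0.8333 + 12.35 = 13.18
Step 4: [NOCl] = 1/13.18 = 0.07585 M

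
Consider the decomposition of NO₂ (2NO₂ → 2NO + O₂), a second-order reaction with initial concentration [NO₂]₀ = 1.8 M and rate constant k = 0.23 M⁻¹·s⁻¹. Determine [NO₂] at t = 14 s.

0.2649 M

Step 1: For a second-order reaction: 1/[NO₂] = 1/[NO₂]₀ + kt
Step 2: 1/[NO₂] = 1/1.8 + 0.23 × 14
Step 3: 1/[NO₂] = 0.5556 + 3.22 = 3.776
Step 4: [NO₂] = 1/3.776 = 0.2649 M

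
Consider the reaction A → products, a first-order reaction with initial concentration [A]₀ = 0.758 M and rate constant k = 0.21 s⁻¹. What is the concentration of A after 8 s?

0.1413 M

Step 1: For a first-order reaction: [A] = [A]₀ × e^(-kt)
Step 2: [A] = 0.758 × e^(-0.21 × 8)
Step 3: [A] = 0.758 × e^(-1.68)
Step 4: [A] = 0.758 × 0.186374 = 0.1413 M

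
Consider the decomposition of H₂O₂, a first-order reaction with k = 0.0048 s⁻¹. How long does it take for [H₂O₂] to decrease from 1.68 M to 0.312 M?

350.7 s

Step 1: For first-order: t = ln([H₂O₂]₀/[H₂O₂])/k
Step 2: t = ln(1.68/0.312)/0.0048
Step 3: t = ln(5.385)/0.0048
Step 4: t = 1.684/0.0048 = 350.7 s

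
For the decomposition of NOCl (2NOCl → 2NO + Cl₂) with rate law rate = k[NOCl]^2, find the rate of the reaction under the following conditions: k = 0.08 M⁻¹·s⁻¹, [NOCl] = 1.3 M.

0.1352 M/s

Step 1: Identify the rate law: rate = k[NOCl]^2
Step 2: Substitute values: rate = 0.08 × (1.3)^2
Step 3: Calculate: rate = 0.08 × 1.69 = 0.1352 M/s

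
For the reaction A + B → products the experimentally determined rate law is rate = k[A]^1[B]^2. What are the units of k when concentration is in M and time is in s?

M⁻²·s⁻¹

Step 1: Overall order = 1 + 2 = 3.
Step 2: rate has units M·s⁻¹; [A]^1[B]^2 has units M^3.
Step 3: k = rate/([A]^1[B]^2), so units of k = M^(1-3)·s⁻¹ = M⁻²·s⁻¹.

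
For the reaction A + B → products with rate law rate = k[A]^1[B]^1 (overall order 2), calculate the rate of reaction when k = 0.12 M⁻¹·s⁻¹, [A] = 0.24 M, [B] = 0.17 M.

0.004896 M/s

Step 1: The rate law is rate = k[A]^1[B]^1, overall order = 1+1 = 2
Step 2: Substitute values: rate = 0.12 × (0.24)^1 × (0.17)^1
Step 3: rate = 0.12 × 0.24 × 0.17 = 0.004896 M/s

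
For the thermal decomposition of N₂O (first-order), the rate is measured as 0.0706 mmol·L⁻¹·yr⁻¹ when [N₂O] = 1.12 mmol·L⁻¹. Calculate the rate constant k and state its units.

0.06304 yr⁻¹

Step 1: rate = k[N₂O]^1, so k = rate / [N₂O]^1.
Step 2: k = 0.0706 / (1.12)^1 = 0.0706 / 1.12.
Step 3: k = 0.06304 yr⁻¹.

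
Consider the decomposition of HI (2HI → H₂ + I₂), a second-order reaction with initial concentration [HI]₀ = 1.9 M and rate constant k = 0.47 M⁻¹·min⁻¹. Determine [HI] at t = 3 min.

0.5164 M

Step 1: For a second-order reaction: 1/[HI] = 1/[HI]₀ + kt
Step 2: 1/[HI] = 1/1.9 + 0.47 × 3
Step 3: 1/[HI] = 0.5263 + 1.41 = 1.936
Step 4: [HI] = 1/1.936 = 0.5164 M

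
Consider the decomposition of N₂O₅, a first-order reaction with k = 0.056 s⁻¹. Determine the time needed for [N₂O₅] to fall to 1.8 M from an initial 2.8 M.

7.89 s

Step 1: For first-order: t = ln([N₂O₅]₀/[N₂O₅])/k
Step 2: t = ln(2.8/1.8)/0.056
Step 3: t = ln(1.556)/0.056
Step 4: t = 0.4418/0.056 = 7.89 s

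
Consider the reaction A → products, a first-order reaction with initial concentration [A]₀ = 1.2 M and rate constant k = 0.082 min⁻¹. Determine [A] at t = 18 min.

0.2743 M

Step 1: For a first-order reaction: [A] = [A]₀ × e^(-kt)
Step 2: [A] = 1.2 × e^(-0.082 × 18)
Step 3: [A] = 1.2 × e^(-1.476)
Step 4: [A] = 1.2 × 0.22855 = 0.2743 M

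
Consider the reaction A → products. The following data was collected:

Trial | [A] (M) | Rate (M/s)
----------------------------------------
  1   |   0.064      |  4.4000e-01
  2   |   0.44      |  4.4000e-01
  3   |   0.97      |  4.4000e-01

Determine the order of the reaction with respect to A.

zeroth order (0)

Step 1: Compare trials - when concentration changes, rate stays constant.
Step 2: rate₂/rate₁ = 4.4000e-01/4.4000e-01 = 1
Step 3: [A]₂/[A]₁ = 0.44/0.064 = 6.875
Step 4: Since rate ratio ≈ (conc ratio)^0, the reaction is zeroth order.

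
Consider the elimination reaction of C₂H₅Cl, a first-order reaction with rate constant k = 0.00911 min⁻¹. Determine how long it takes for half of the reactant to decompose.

76.09 min

Step 1: For a first-order reaction, t₁/₂ = ln(2)/k
Step 2: t₁/₂ = ln(2)/0.00911
Step 3: t₁/₂ = 0.6931/0.00911 = 76.09 min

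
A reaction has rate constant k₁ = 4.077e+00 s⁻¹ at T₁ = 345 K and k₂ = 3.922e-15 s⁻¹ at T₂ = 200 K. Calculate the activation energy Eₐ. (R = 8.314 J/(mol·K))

136.8 kJ/mol

Step 1: Use the two-temperature Arrhenius form: ln(k₂/k₁) = -Eₐ/R × (1/T₂ - 1/T₁)
Step 2: ln(k₂/k₁) = ln(3.922e-15/4.077e+00) = ln(9.61982e-16) = -34.5775
Step 3: 1/T₂ - 1/T₁ = 1/200 - 1/345 = 2.101449e-03 K⁻¹
Step 4: Eₐ = -R × ln(k₂/k₁) / (1/T₂ - 1/T₁) = -8.314 × -34.5775 / 2.101449e-03
Step 5: Eₐ = 1.3680e+05 J/mol = 136.8 kJ/mol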